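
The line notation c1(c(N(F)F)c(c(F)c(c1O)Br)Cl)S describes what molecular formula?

C6H2BrClF3NOS

Heavy atoms from the SMILES: 1 Br, 6 C, 1 Cl, 3 F, 1 N, 1 O, 1 S.
Implicit hydrogens by atom environment:
  6 × C (aromatic): no H
  3 × F: no H
  1 × Br: no H
  1 × Cl: no H
  1 × N: no H
  1 × O: 1 H
  1 × S: 1 H
  Total hydrogens = 2.
Molecular formula: C6H2BrClF3NOS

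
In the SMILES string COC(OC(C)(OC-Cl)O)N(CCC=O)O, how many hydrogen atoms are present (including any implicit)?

16

Hydrogens are implicit in SMILES; fill each atom to its normal valence:
  4 × O: no H
  3 × C: 2 H each → 6
  2 × C: 3 H each → 6
  2 × C: 1 H each → 2
  2 × O: 1 H each → 2
  1 × C: no H
  1 × Cl: no H
  1 × N: no H
  Total hydrogens = 16.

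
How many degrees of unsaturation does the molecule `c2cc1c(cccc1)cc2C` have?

Molecular formula from the SMILES: C11H10.
DoU = (2C + 2 + N − H − X)/2 = (2·11 + 2 + 0 − 10 − 0)/2 = 14/2 = 7.
(Structurally: 2 ring(s) + 5 π bond(s) = 7.)

7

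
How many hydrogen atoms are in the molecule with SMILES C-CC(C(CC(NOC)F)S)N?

Hydrogens are implicit in SMILES; fill each atom to its normal valence:
  3 × C: 1 H each → 3
  2 × C: 3 H each → 6
  2 × C: 2 H each → 4
  1 × F: no H
  1 × N: 2 H
  1 × N: 1 H
  1 × O: no H
  1 × S: 1 H
  Total hydrogens = 17.

17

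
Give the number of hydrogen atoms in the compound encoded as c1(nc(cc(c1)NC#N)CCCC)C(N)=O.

Hydrogens are implicit in SMILES; fill each atom to its normal valence:
  3 × C: 2 H each → 6
  3 × C (aromatic): no H
  2 × C (aromatic): 1 H each → 2
  2 × C: no H
  1 × C: 3 H
  1 × N: 2 H
  1 × N: 1 H
  1 × N (aromatic): no H
  1 × N: no H
  1 × O: no H
  Total hydrogens = 14.

14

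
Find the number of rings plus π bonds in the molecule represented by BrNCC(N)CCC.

0

Molecular formula from the SMILES: C5H13BrN2.
DoU = (2C + 2 + N − H − X)/2 = (2·5 + 2 + 2 − 13 − 1)/2 = 0/2 = 0.
(Structurally: 0 ring(s) + 0 π bond(s) = 0.)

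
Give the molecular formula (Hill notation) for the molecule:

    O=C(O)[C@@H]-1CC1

Heavy atoms from the SMILES: 4 C, 2 O.
Implicit hydrogens by atom environment:
  2 × C: 2 H each → 4
  1 × C: 1 H
  1 × C: no H
  1 × O: 1 H
  1 × O: no H
  Total hydrogens = 6.
Molecular formula: C4H6O2

C4H6O2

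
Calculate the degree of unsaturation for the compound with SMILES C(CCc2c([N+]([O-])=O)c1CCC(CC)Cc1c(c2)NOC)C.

6

Molecular formula from the SMILES: C17H26N2O3.
DoU = (2C + 2 + N − H − X)/2 = (2·17 + 2 + 2 − 26 − 0)/2 = 12/2 = 6.
(Structurally: 2 ring(s) + 4 π bond(s) = 6.)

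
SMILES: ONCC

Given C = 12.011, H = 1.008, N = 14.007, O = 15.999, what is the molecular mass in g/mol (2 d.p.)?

61.08

Molecular formula: C2H7NO.
M = 2×12.011 + 7×1.008 + 1×14.007 + 1×15.999 = 61.08 g/mol.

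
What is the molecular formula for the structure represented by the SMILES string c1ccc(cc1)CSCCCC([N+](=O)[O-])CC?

C13H19NO2S

Heavy atoms from the SMILES: 13 C, 1 N, 2 O, 1 S.
Implicit hydrogens by atom environment:
  5 × C: 2 H each → 10
  5 × C (aromatic): 1 H each → 5
  1 × C: 3 H
  1 × C: 1 H
  1 × C (aromatic): no H
  1 × N (charge +1): no H
  1 × O: no H
  1 × O (charge -1): no H
  1 × S: no H
  Total hydrogens = 19.
Molecular formula: C13H19NO2S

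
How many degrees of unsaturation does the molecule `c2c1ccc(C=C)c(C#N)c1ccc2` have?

Molecular formula from the SMILES: C13H9N.
DoU = (2C + 2 + N − H − X)/2 = (2·13 + 2 + 1 − 9 − 0)/2 = 20/2 = 10.
(Structurally: 2 ring(s) + 8 π bond(s) = 10.)

10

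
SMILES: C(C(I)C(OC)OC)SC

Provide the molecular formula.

Heavy atoms from the SMILES: 6 C, 1 I, 2 O, 1 S.
Implicit hydrogens by atom environment:
  3 × C: 3 H each → 9
  2 × C: 1 H each → 2
  2 × O: no H
  1 × C: 2 H
  1 × I: no H
  1 × S: no H
  Total hydrogens = 13.
Molecular formula: C6H13IO2S

C6H13IO2S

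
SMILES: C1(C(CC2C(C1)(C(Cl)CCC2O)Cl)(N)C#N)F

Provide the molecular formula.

C11H15Cl2FN2O

Heavy atoms from the SMILES: 11 C, 2 Cl, 1 F, 2 N, 1 O.
Implicit hydrogens by atom environment:
  4 × C: 2 H each → 8
  4 × C: 1 H each → 4
  3 × C: no H
  2 × Cl: no H
  1 × F: no H
  1 × N: 2 H
  1 × N: no H
  1 × O: 1 H
  Total hydrogens = 15.
Molecular formula: C11H15Cl2FN2O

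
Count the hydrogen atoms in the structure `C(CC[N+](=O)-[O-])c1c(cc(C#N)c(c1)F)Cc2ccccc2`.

Hydrogens are implicit in SMILES; fill each atom to its normal valence:
  7 × C (aromatic): 1 H each → 7
  5 × C (aromatic): no H
  4 × C: 2 H each → 8
  1 × C: no H
  1 × F: no H
  1 × N: no H
  1 × N (charge +1): no H
  1 × O: no H
  1 × O (charge -1): no H
  Total hydrogens = 15.

15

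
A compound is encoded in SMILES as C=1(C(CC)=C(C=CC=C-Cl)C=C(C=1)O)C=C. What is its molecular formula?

C14H15ClO

Heavy atoms from the SMILES: 14 C, 1 Cl, 1 O.
Implicit hydrogens by atom environment:
  5 × C: 1 H each → 5
  4 × C (aromatic): no H
  2 × C: 2 H each → 4
  2 × C (aromatic): 1 H each → 2
  1 × C: 3 H
  1 × Cl: no H
  1 × O: 1 H
  Total hydrogens = 15.
Molecular formula: C14H15ClO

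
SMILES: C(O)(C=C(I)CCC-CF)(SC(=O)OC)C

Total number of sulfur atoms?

The symbol for sulfur appears 1 time in the SMILES.

1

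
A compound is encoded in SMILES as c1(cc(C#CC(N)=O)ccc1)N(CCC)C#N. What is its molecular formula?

Heavy atoms from the SMILES: 13 C, 3 N, 1 O.
Implicit hydrogens by atom environment:
  4 × C (aromatic): 1 H each → 4
  4 × C: no H
  2 × C: 2 H each → 4
  2 × C (aromatic): no H
  2 × N: no H
  1 × C: 3 H
  1 × N: 2 H
  1 × O: no H
  Total hydrogens = 13.
Molecular formula: C13H13N3O

C13H13N3O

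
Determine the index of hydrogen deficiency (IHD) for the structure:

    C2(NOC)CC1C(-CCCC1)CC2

2

Molecular formula from the SMILES: C11H21NO.
DoU = (2C + 2 + N − H − X)/2 = (2·11 + 2 + 1 − 21 − 0)/2 = 4/2 = 2.
(Structurally: 2 ring(s) + 0 π bond(s) = 2.)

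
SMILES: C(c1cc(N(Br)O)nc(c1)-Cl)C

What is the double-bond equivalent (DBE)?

4

Molecular formula from the SMILES: C7H8BrClN2O.
DoU = (2C + 2 + N − H − X)/2 = (2·7 + 2 + 2 − 8 − 2)/2 = 8/2 = 4.
(Structurally: 1 ring(s) + 3 π bond(s) = 4.)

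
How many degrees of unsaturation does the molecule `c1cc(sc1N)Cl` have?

3

Molecular formula from the SMILES: C4H4ClNS.
DoU = (2C + 2 + N − H − X)/2 = (2·4 + 2 + 1 − 4 − 1)/2 = 6/2 = 3.
(Structurally: 1 ring(s) + 2 π bond(s) = 3.)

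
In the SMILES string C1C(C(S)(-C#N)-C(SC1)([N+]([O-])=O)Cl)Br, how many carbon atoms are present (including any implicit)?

6

The symbol for carbon appears 6 times in the SMILES. (Cl is a single chlorine, not C + l.)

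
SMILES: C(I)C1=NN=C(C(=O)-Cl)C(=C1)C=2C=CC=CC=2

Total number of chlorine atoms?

The symbol for chlorine appears 1 time in the SMILES.

1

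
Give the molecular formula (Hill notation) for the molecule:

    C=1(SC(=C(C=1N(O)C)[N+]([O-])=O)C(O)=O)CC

Heavy atoms from the SMILES: 8 C, 2 N, 5 O, 1 S.
Implicit hydrogens by atom environment:
  4 × C (aromatic): no H
  2 × C: 3 H each → 6
  2 × O: 1 H each → 2
  2 × O: no H
  1 × C: 2 H
  1 × C: no H
  1 × N: no H
  1 × N (charge +1): no H
  1 × O (charge -1): no H
  1 × S (aromatic): no H
  Total hydrogens = 10.
Molecular formula: C8H10N2O5S

C8H10N2O5S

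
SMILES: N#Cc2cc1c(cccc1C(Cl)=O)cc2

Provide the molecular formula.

C12H6ClNO

Heavy atoms from the SMILES: 12 C, 1 Cl, 1 N, 1 O.
Implicit hydrogens by atom environment:
  6 × C (aromatic): 1 H each → 6
  4 × C (aromatic): no H
  2 × C: no H
  1 × Cl: no H
  1 × N: no H
  1 × O: no H
  Total hydrogens = 6.
Molecular formula: C12H6ClNO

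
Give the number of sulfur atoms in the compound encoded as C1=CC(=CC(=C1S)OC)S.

2

The symbol for sulfur appears 2 times in the SMILES.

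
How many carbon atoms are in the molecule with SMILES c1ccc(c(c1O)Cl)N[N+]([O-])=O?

6

The symbol for carbon appears 6 times in the SMILES. Lowercase c denotes aromatic carbon and counts toward C.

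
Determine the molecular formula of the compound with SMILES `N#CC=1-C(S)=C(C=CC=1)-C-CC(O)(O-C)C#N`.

Heavy atoms from the SMILES: 12 C, 2 N, 2 O, 1 S.
Implicit hydrogens by atom environment:
  3 × C (aromatic): 1 H each → 3
  3 × C (aromatic): no H
  3 × C: no H
  2 × C: 2 H each → 4
  2 × N: no H
  1 × C: 3 H
  1 × O: 1 H
  1 × O: no H
  1 × S: 1 H
  Total hydrogens = 12.
Molecular formula: C12H12N2O2S

C12H12N2O2S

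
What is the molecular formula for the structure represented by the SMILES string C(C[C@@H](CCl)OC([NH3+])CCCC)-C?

C10H23ClNO+

Heavy atoms from the SMILES: 10 C, 1 Cl, 1 N, 1 O.
Implicit hydrogens by atom environment:
  6 × C: 2 H each → 12
  2 × C: 3 H each → 6
  2 × C: 1 H each → 2
  1 × Cl: no H
  1 × N (charge +1): 3 H
  1 × O: no H
  Total hydrogens = 23.
Net charge +1.
Molecular formula: C10H23ClNO+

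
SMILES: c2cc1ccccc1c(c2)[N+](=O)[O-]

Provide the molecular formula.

C10H7NO2

Heavy atoms from the SMILES: 10 C, 1 N, 2 O.
Implicit hydrogens by atom environment:
  7 × C (aromatic): 1 H each → 7
  3 × C (aromatic): no H
  1 × N (charge +1): no H
  1 × O: no H
  1 × O (charge -1): no H
  Total hydrogens = 7.
Molecular formula: C10H7NO2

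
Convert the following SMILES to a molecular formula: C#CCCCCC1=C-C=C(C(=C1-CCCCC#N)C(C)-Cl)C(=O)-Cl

C20H23Cl2NO

Heavy atoms from the SMILES: 20 C, 2 Cl, 1 N, 1 O.
Implicit hydrogens by atom environment:
  8 × C: 2 H each → 16
  4 × C (aromatic): no H
  3 × C: no H
  2 × C (aromatic): 1 H each → 2
  2 × C: 1 H each → 2
  2 × Cl: no H
  1 × C: 3 H
  1 × N: no H
  1 × O: no H
  Total hydrogens = 23.
Molecular formula: C20H23Cl2NO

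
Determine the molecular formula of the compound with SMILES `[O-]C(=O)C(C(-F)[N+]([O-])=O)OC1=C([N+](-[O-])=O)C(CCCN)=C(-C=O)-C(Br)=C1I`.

Heavy atoms from the SMILES: 1 Br, 13 C, 1 F, 1 I, 3 N, 8 O.
Implicit hydrogens by atom environment:
  6 × C (aromatic): no H
  5 × O: no H
  3 × C: 2 H each → 6
  3 × C: 1 H each → 3
  3 × O (charge -1): no H
  2 × N (charge +1): no H
  1 × Br: no H
  1 × C: no H
  1 × F: no H
  1 × I: no H
  1 × N: 2 H
  Total hydrogens = 11.
Net charge -1.
Molecular formula: C13H11BrFIN3O8-

C13H11BrFIN3O8-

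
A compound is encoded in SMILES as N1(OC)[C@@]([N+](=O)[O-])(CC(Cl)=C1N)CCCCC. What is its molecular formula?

C10H18ClN3O3

Heavy atoms from the SMILES: 10 C, 1 Cl, 3 N, 3 O.
Implicit hydrogens by atom environment:
  5 × C: 2 H each → 10
  3 × C: no H
  2 × C: 3 H each → 6
  2 × O: no H
  1 × Cl: no H
  1 × N: 2 H
  1 × N: no H
  1 × N (charge +1): no H
  1 × O (charge -1): no H
  Total hydrogens = 18.
Molecular formula: C10H18ClN3O3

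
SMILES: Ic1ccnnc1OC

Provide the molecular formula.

C5H5IN2O

Heavy atoms from the SMILES: 5 C, 1 I, 2 N, 1 O.
Implicit hydrogens by atom environment:
  2 × C (aromatic): 1 H each → 2
  2 × C (aromatic): no H
  2 × N (aromatic): no H
  1 × C: 3 H
  1 × I: no H
  1 × O: no H
  Total hydrogens = 5.
Molecular formula: C5H5IN2O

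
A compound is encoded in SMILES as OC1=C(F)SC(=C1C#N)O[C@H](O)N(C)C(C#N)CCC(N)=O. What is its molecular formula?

C12H13FN4O4S

Heavy atoms from the SMILES: 12 C, 1 F, 4 N, 4 O, 1 S.
Implicit hydrogens by atom environment:
  4 × C (aromatic): no H
  3 × C: no H
  3 × N: no H
  2 × C: 2 H each → 4
  2 × C: 1 H each → 2
  2 × O: 1 H each → 2
  2 × O: no H
  1 × C: 3 H
  1 × F: no H
  1 × N: 2 H
  1 × S (aromatic): no H
  Total hydrogens = 13.
Molecular formula: C12H13FN4O4S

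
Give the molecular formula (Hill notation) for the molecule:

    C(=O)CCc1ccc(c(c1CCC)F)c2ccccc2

Heavy atoms from the SMILES: 18 C, 1 F, 1 O.
Implicit hydrogens by atom environment:
  7 × C (aromatic): 1 H each → 7
  5 × C (aromatic): no H
  4 × C: 2 H each → 8
  1 × C: 3 H
  1 × C: 1 H
  1 × F: no H
  1 × O: no H
  Total hydrogens = 19.
Molecular formula: C18H19FO

C18H19FO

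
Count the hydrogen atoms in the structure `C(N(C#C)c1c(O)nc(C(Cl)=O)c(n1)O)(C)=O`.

6

Hydrogens are implicit in SMILES; fill each atom to its normal valence:
  4 × C (aromatic): no H
  3 × C: no H
  2 × N (aromatic): no H
  2 × O: 1 H each → 2
  2 × O: no H
  1 × C: 3 H
  1 × C: 1 H
  1 × Cl: no H
  1 × N: no H
  Total hydrogens = 6.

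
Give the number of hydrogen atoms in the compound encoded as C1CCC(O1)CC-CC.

Hydrogens are implicit in SMILES; fill each atom to its normal valence:
  6 × C: 2 H each → 12
  1 × C: 3 H
  1 × C: 1 H
  1 × O: no H
  Total hydrogens = 16.

16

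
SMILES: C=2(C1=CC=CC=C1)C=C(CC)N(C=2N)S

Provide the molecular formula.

Heavy atoms from the SMILES: 12 C, 2 N, 1 S.
Implicit hydrogens by atom environment:
  6 × C (aromatic): 1 H each → 6
  4 × C (aromatic): no H
  1 × C: 3 H
  1 × C: 2 H
  1 × N: 2 H
  1 × N (aromatic): no H
  1 × S: 1 H
  Total hydrogens = 14.
Molecular formula: C12H14N2S

C12H14N2S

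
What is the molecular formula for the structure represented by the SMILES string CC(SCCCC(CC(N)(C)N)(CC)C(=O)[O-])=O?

C12H23N2O3S-

Heavy atoms from the SMILES: 12 C, 2 N, 3 O, 1 S.
Implicit hydrogens by atom environment:
  5 × C: 2 H each → 10
  4 × C: no H
  3 × C: 3 H each → 9
  2 × N: 2 H each → 4
  2 × O: no H
  1 × O (charge -1): no H
  1 × S: no H
  Total hydrogens = 23.
Net charge -1.
Molecular formula: C12H23N2O3S-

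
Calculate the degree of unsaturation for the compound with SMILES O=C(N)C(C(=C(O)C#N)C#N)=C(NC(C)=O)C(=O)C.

Molecular formula from the SMILES: C11H10N4O4.
DoU = (2C + 2 + N − H − X)/2 = (2·11 + 2 + 4 − 10 − 0)/2 = 18/2 = 9.
(Structurally: 0 ring(s) + 9 π bond(s) = 9.)

9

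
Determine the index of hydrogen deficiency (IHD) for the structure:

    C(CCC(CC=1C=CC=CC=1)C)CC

Molecular formula from the SMILES: C14H22.
DoU = (2C + 2 + N − H − X)/2 = (2·14 + 2 + 0 − 22 − 0)/2 = 8/2 = 4.
(Structurally: 1 ring(s) + 3 π bond(s) = 4.)

4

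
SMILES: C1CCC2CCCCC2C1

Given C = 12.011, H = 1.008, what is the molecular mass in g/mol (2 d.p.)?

Molecular formula: C10H18.
M = 10×12.011 + 18×1.008 = 138.25 g/mol.

138.25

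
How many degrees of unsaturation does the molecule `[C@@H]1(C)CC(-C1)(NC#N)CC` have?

3

Molecular formula from the SMILES: C8H14N2.
DoU = (2C + 2 + N − H − X)/2 = (2·8 + 2 + 2 − 14 − 0)/2 = 6/2 = 3.
(Structurally: 1 ring(s) + 2 π bond(s) = 3.)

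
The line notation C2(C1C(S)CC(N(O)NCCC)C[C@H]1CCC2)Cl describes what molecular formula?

C13H25ClN2OS

Heavy atoms from the SMILES: 13 C, 1 Cl, 2 N, 1 O, 1 S.
Implicit hydrogens by atom environment:
  7 × C: 2 H each → 14
  5 × C: 1 H each → 5
  1 × C: 3 H
  1 × Cl: no H
  1 × N: 1 H
  1 × N: no H
  1 × O: 1 H
  1 × S: 1 H
  Total hydrogens = 25.
Molecular formula: C13H25ClN2OS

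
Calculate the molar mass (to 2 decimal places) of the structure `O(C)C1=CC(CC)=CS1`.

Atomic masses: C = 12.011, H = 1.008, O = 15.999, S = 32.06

142.22

Molecular formula: C7H10OS.
M = 7×12.011 + 10×1.008 + 1×15.999 + 1×32.06 = 142.22 g/mol.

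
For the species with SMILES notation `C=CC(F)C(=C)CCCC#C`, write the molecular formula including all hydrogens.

Heavy atoms from the SMILES: 10 C, 1 F.
Implicit hydrogens by atom environment:
  5 × C: 2 H each → 10
  3 × C: 1 H each → 3
  2 × C: no H
  1 × F: no H
  Total hydrogens = 13.
Molecular formula: C10H13F

C10H13F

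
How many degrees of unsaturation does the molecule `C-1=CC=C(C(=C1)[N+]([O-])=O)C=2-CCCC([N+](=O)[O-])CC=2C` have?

Molecular formula from the SMILES: C14H16N2O4.
DoU = (2C + 2 + N − H − X)/2 = (2·14 + 2 + 2 − 16 − 0)/2 = 16/2 = 8.
(Structurally: 2 ring(s) + 6 π bond(s) = 8.)

8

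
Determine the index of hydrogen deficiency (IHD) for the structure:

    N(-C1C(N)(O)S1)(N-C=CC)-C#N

4

Molecular formula from the SMILES: C6H10N4OS.
DoU = (2C + 2 + N − H − X)/2 = (2·6 + 2 + 4 − 10 − 0)/2 = 8/2 = 4.
(Structurally: 1 ring(s) + 3 π bond(s) = 4.)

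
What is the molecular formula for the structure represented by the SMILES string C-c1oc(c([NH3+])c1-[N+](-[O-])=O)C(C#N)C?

Heavy atoms from the SMILES: 8 C, 3 N, 3 O.
Implicit hydrogens by atom environment:
  4 × C (aromatic): no H
  2 × C: 3 H each → 6
  1 × C: 1 H
  1 × C: no H
  1 × N (charge +1): 3 H
  1 × N (charge +1): no H
  1 × N: no H
  1 × O (aromatic): no H
  1 × O: no H
  1 × O (charge -1): no H
  Total hydrogens = 10.
Net charge +1.
Molecular formula: C8H10N3O3+

C8H10N3O3+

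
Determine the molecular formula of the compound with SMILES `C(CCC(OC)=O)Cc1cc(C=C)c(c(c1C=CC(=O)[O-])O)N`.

Heavy atoms from the SMILES: 17 C, 1 N, 5 O.
Implicit hydrogens by atom environment:
  5 × C: 2 H each → 10
  5 × C (aromatic): no H
  3 × C: 1 H each → 3
  3 × O: no H
  2 × C: no H
  1 × C: 3 H
  1 × C (aromatic): 1 H
  1 × N: 2 H
  1 × O: 1 H
  1 × O (charge -1): no H
  Total hydrogens = 20.
Net charge -1.
Molecular formula: C17H20NO5-

C17H20NO5-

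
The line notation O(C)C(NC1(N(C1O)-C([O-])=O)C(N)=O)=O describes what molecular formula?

C6H8N3O6-

Heavy atoms from the SMILES: 6 C, 3 N, 6 O.
Implicit hydrogens by atom environment:
  4 × C: no H
  4 × O: no H
  1 × C: 3 H
  1 × C: 1 H
  1 × N: 2 H
  1 × N: 1 H
  1 × N: no H
  1 × O: 1 H
  1 × O (charge -1): no H
  Total hydrogens = 8.
Net charge -1.
Molecular formula: C6H8N3O6-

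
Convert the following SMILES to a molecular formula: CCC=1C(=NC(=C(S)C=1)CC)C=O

C10H13NOS

Heavy atoms from the SMILES: 10 C, 1 N, 1 O, 1 S.
Implicit hydrogens by atom environment:
  4 × C (aromatic): no H
  2 × C: 3 H each → 6
  2 × C: 2 H each → 4
  1 × C (aromatic): 1 H
  1 × C: 1 H
  1 × N (aromatic): no H
  1 × O: no H
  1 × S: 1 H
  Total hydrogens = 13.
Molecular formula: C10H13NOS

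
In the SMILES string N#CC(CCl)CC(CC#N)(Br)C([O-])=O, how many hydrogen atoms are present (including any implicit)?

7

Hydrogens are implicit in SMILES; fill each atom to its normal valence:
  4 × C: no H
  3 × C: 2 H each → 6
  2 × N: no H
  1 × Br: no H
  1 × C: 1 H
  1 × Cl: no H
  1 × O: no H
  1 × O (charge -1): no H
  Total hydrogens = 7.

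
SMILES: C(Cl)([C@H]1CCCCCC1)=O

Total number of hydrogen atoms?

Hydrogens are implicit in SMILES; fill each atom to its normal valence:
  6 × C: 2 H each → 12
  1 × C: 1 H
  1 × C: no H
  1 × Cl: no H
  1 × O: no H
  Total hydrogens = 13.

13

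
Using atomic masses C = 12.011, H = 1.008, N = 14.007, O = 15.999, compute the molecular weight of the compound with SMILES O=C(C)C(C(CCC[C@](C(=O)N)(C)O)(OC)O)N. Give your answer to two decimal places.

262.31

Molecular formula: C11H22N2O5.
M = 11×12.011 + 22×1.008 + 2×14.007 + 5×15.999 = 262.31 g/mol.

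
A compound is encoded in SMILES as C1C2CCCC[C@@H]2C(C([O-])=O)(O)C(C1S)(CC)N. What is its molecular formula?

C13H22NO3S-

Heavy atoms from the SMILES: 13 C, 1 N, 3 O, 1 S.
Implicit hydrogens by atom environment:
  6 × C: 2 H each → 12
  3 × C: 1 H each → 3
  3 × C: no H
  1 × C: 3 H
  1 × N: 2 H
  1 × O: 1 H
  1 × O: no H
  1 × O (charge -1): no H
  1 × S: 1 H
  Total hydrogens = 22.
Net charge -1.
Molecular formula: C13H22NO3S-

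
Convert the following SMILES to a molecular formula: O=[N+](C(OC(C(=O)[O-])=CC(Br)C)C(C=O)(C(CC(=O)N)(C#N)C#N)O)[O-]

Heavy atoms from the SMILES: 1 Br, 13 C, 4 N, 8 O.
Implicit hydrogens by atom environment:
  7 × C: no H
  5 × O: no H
  4 × C: 1 H each → 4
  2 × N: no H
  2 × O (charge -1): no H
  1 × Br: no H
  1 × C: 3 H
  1 × C: 2 H
  1 × N: 2 H
  1 × N (charge +1): no H
  1 × O: 1 H
  Total hydrogens = 12.
Net charge -1.
Molecular formula: C13H12BrN4O8-

C13H12BrN4O8-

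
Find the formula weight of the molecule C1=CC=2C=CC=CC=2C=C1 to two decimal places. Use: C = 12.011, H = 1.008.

128.17

Molecular formula: C10H8.
M = 10×12.011 + 8×1.008 = 128.17 g/mol.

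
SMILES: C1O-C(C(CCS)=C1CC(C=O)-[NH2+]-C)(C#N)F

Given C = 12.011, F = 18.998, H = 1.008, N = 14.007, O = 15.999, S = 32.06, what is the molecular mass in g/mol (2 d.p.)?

Molecular formula: C11H16FN2O2S+.
M = 11×12.011 + 1×18.998 + 16×1.008 + 2×14.007 + 2×15.999 + 1×32.06 = 259.32 g/mol.

259.32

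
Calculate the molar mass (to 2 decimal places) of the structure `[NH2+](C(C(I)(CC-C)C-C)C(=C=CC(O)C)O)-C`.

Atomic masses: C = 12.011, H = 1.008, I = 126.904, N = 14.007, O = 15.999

354.25

Molecular formula: C13H25INO2+.
M = 13×12.011 + 25×1.008 + 1×126.904 + 1×14.007 + 2×15.999 = 354.25 g/mol.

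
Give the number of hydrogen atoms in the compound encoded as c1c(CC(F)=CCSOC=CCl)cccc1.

Hydrogens are implicit in SMILES; fill each atom to its normal valence:
  5 × C (aromatic): 1 H each → 5
  3 × C: 1 H each → 3
  2 × C: 2 H each → 4
  1 × C: no H
  1 × C (aromatic): no H
  1 × Cl: no H
  1 × F: no H
  1 × O: no H
  1 × S: no H
  Total hydrogens = 12.

12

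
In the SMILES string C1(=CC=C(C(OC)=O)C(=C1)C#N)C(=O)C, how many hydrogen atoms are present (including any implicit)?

Hydrogens are implicit in SMILES; fill each atom to its normal valence:
  3 × C (aromatic): 1 H each → 3
  3 × C (aromatic): no H
  3 × C: no H
  3 × O: no H
  2 × C: 3 H each → 6
  1 × N: no H
  Total hydrogens = 9.

9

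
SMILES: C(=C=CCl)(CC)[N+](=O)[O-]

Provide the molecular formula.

Heavy atoms from the SMILES: 5 C, 1 Cl, 1 N, 2 O.
Implicit hydrogens by atom environment:
  2 × C: no H
  1 × C: 3 H
  1 × C: 2 H
  1 × C: 1 H
  1 × Cl: no H
  1 × N (charge +1): no H
  1 × O: no H
  1 × O (charge -1): no H
  Total hydrogens = 6.
Molecular formula: C5H6ClNO2

C5H6ClNO2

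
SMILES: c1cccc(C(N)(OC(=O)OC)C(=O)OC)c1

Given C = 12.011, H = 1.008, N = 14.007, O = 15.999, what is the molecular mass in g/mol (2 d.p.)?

Molecular formula: C11H13NO5.
M = 11×12.011 + 13×1.008 + 1×14.007 + 5×15.999 = 239.23 g/mol.

239.23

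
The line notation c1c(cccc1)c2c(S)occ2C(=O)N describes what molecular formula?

Heavy atoms from the SMILES: 11 C, 1 N, 2 O, 1 S.
Implicit hydrogens by atom environment:
  6 × C (aromatic): 1 H each → 6
  4 × C (aromatic): no H
  1 × C: no H
  1 × N: 2 H
  1 × O (aromatic): no H
  1 × O: no H
  1 × S: 1 H
  Total hydrogens = 9.
Molecular formula: C11H9NO2S

C11H9NO2S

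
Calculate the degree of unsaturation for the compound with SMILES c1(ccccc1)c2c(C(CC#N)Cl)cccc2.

10

Molecular formula from the SMILES: C15H12ClN.
DoU = (2C + 2 + N − H − X)/2 = (2·15 + 2 + 1 − 12 − 1)/2 = 20/2 = 10.
(Structurally: 2 ring(s) + 8 π bond(s) = 10.)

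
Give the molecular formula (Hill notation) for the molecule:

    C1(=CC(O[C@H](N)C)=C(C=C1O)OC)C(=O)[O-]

C10H12NO5-

Heavy atoms from the SMILES: 10 C, 1 N, 5 O.
Implicit hydrogens by atom environment:
  4 × C (aromatic): no H
  3 × O: no H
  2 × C: 3 H each → 6
  2 × C (aromatic): 1 H each → 2
  1 × C: 1 H
  1 × C: no H
  1 × N: 2 H
  1 × O: 1 H
  1 × O (charge -1): no H
  Total hydrogens = 12.
Net charge -1.
Molecular formula: C10H12NO5-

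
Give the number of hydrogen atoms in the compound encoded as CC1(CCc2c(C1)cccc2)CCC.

20

Hydrogens are implicit in SMILES; fill each atom to its normal valence:
  5 × C: 2 H each → 10
  4 × C (aromatic): 1 H each → 4
  2 × C: 3 H each → 6
  2 × C (aromatic): no H
  1 × C: no H
  Total hydrogens = 20.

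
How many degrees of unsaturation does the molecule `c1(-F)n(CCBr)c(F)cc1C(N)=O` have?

4

Molecular formula from the SMILES: C7H7BrF2N2O.
DoU = (2C + 2 + N − H − X)/2 = (2·7 + 2 + 2 − 7 − 3)/2 = 8/2 = 4.
(Structurally: 1 ring(s) + 3 π bond(s) = 4.)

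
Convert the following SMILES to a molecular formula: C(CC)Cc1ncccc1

Heavy atoms from the SMILES: 9 C, 1 N.
Implicit hydrogens by atom environment:
  4 × C (aromatic): 1 H each → 4
  3 × C: 2 H each → 6
  1 × C: 3 H
  1 × C (aromatic): no H
  1 × N (aromatic): no H
  Total hydrogens = 13.
Molecular formula: C9H13N

C9H13N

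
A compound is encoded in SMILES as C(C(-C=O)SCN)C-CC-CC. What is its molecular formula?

Heavy atoms from the SMILES: 9 C, 1 N, 1 O, 1 S.
Implicit hydrogens by atom environment:
  6 × C: 2 H each → 12
  2 × C: 1 H each → 2
  1 × C: 3 H
  1 × N: 2 H
  1 × O: no H
  1 × S: no H
  Total hydrogens = 19.
Molecular formula: C9H19NOS

C9H19NOS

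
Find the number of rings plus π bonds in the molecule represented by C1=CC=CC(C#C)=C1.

6

Molecular formula from the SMILES: C8H6.
DoU = (2C + 2 + N − H − X)/2 = (2·8 + 2 + 0 − 6 − 0)/2 = 12/2 = 6.
(Structurally: 1 ring(s) + 5 π bond(s) = 6.)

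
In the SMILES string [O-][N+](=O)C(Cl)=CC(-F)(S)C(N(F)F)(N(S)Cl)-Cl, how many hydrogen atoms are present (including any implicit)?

Hydrogens are implicit in SMILES; fill each atom to its normal valence:
  3 × C: no H
  3 × Cl: no H
  3 × F: no H
  2 × N: no H
  2 × S: 1 H each → 2
  1 × C: 1 H
  1 × N (charge +1): no H
  1 × O: no H
  1 × O (charge -1): no H
  Total hydrogens = 3.

3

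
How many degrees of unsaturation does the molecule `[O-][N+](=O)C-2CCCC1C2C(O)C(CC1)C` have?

Molecular formula from the SMILES: C11H19NO3.
DoU = (2C + 2 + N − H − X)/2 = (2·11 + 2 + 1 − 19 − 0)/2 = 6/2 = 3.
(Structurally: 2 ring(s) + 1 π bond(s) = 3.)

3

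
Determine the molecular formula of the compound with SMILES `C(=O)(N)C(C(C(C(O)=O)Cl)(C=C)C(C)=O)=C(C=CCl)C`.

Heavy atoms from the SMILES: 13 C, 2 Cl, 1 N, 4 O.
Implicit hydrogens by atom environment:
  6 × C: no H
  4 × C: 1 H each → 4
  3 × O: no H
  2 × C: 3 H each → 6
  2 × Cl: no H
  1 × C: 2 H
  1 × N: 2 H
  1 × O: 1 H
  Total hydrogens = 15.
Molecular formula: C13H15Cl2NO4

C13H15Cl2NO4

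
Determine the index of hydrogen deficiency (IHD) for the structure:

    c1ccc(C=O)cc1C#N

7

Molecular formula from the SMILES: C8H5NO.
DoU = (2C + 2 + N − H − X)/2 = (2·8 + 2 + 1 − 5 − 0)/2 = 14/2 = 7.
(Structurally: 1 ring(s) + 6 π bond(s) = 7.)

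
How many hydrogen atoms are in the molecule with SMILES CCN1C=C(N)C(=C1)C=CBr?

Hydrogens are implicit in SMILES; fill each atom to its normal valence:
  2 × C (aromatic): 1 H each → 2
  2 × C: 1 H each → 2
  2 × C (aromatic): no H
  1 × Br: no H
  1 × C: 3 H
  1 × C: 2 H
  1 × N: 2 H
  1 × N (aromatic): no H
  Total hydrogens = 11.

11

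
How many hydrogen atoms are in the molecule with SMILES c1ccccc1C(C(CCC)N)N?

18

Hydrogens are implicit in SMILES; fill each atom to its normal valence:
  5 × C (aromatic): 1 H each → 5
  2 × C: 2 H each → 4
  2 × C: 1 H each → 2
  2 × N: 2 H each → 4
  1 × C: 3 H
  1 × C (aromatic): no H
  Total hydrogens = 18.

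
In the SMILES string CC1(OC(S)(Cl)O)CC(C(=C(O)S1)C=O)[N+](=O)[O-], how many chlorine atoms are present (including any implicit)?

1

The symbol for chlorine appears 1 time in the SMILES.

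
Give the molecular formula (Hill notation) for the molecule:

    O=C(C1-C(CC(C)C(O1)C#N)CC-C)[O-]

C11H16NO3-

Heavy atoms from the SMILES: 11 C, 1 N, 3 O.
Implicit hydrogens by atom environment:
  4 × C: 1 H each → 4
  3 × C: 2 H each → 6
  2 × C: 3 H each → 6
  2 × C: no H
  2 × O: no H
  1 × N: no H
  1 × O (charge -1): no H
  Total hydrogens = 16.
Net charge -1.
Molecular formula: C11H16NO3-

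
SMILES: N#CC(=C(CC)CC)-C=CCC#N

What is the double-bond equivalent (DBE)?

6

Molecular formula from the SMILES: C11H14N2.
DoU = (2C + 2 + N − H − X)/2 = (2·11 + 2 + 2 − 14 − 0)/2 = 12/2 = 6.
(Structurally: 0 ring(s) + 6 π bond(s) = 6.)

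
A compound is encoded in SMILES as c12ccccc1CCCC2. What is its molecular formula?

C10H12

Heavy atoms from the SMILES: 10 C.
Implicit hydrogens by atom environment:
  4 × C: 2 H each → 8
  4 × C (aromatic): 1 H each → 4
  2 × C (aromatic): no H
  Total hydrogens = 12.
Molecular formula: C10H12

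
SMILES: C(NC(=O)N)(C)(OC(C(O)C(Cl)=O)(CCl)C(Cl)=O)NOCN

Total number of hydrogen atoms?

15

Hydrogens are implicit in SMILES; fill each atom to its normal valence:
  5 × C: no H
  5 × O: no H
  3 × Cl: no H
  2 × C: 2 H each → 4
  2 × N: 2 H each → 4
  2 × N: 1 H each → 2
  1 × C: 3 H
  1 × C: 1 H
  1 × O: 1 H
  Total hydrogens = 15.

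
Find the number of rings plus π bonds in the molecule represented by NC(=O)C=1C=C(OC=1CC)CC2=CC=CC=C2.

8

Molecular formula from the SMILES: C14H15NO2.
DoU = (2C + 2 + N − H − X)/2 = (2·14 + 2 + 1 − 15 − 0)/2 = 16/2 = 8.
(Structurally: 2 ring(s) + 6 π bond(s) = 8.)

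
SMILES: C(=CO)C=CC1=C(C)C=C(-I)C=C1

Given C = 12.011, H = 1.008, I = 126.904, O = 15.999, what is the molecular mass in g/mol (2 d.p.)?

Molecular formula: C11H11IO.
M = 11×12.011 + 11×1.008 + 1×126.904 + 1×15.999 = 286.11 g/mol.

286.11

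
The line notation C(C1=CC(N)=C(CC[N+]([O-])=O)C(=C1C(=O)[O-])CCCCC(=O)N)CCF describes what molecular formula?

C17H23FN3O5-

Heavy atoms from the SMILES: 17 C, 1 F, 3 N, 5 O.
Implicit hydrogens by atom environment:
  9 × C: 2 H each → 18
  5 × C (aromatic): no H
  3 × O: no H
  2 × C: no H
  2 × N: 2 H each → 4
  2 × O (charge -1): no H
  1 × C (aromatic): 1 H
  1 × F: no H
  1 × N (charge +1): no H
  Total hydrogens = 23.
Net charge -1.
Molecular formula: C17H23FN3O5-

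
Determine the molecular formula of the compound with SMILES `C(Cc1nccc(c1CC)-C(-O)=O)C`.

Heavy atoms from the SMILES: 11 C, 1 N, 2 O.
Implicit hydrogens by atom environment:
  3 × C: 2 H each → 6
  3 × C (aromatic): no H
  2 × C: 3 H each → 6
  2 × C (aromatic): 1 H each → 2
  1 × C: no H
  1 × N (aromatic): no H
  1 × O: 1 H
  1 × O: no H
  Total hydrogens = 15.
Molecular formula: C11H15NO2

C11H15NO2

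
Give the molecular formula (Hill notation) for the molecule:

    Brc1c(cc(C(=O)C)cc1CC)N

C10H12BrNO

Heavy atoms from the SMILES: 1 Br, 10 C, 1 N, 1 O.
Implicit hydrogens by atom environment:
  4 × C (aromatic): no H
  2 × C: 3 H each → 6
  2 × C (aromatic): 1 H each → 2
  1 × Br: no H
  1 × C: 2 H
  1 × C: no H
  1 × N: 2 H
  1 × O: no H
  Total hydrogens = 12.
Molecular formula: C10H12BrNO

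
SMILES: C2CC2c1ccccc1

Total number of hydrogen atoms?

10

Hydrogens are implicit in SMILES; fill each atom to its normal valence:
  5 × C (aromatic): 1 H each → 5
  2 × C: 2 H each → 4
  1 × C: 1 H
  1 × C (aromatic): no H
  Total hydrogens = 10.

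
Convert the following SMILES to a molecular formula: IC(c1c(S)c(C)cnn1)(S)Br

Heavy atoms from the SMILES: 1 Br, 6 C, 1 I, 2 N, 2 S.
Implicit hydrogens by atom environment:
  3 × C (aromatic): no H
  2 × N (aromatic): no H
  2 × S: 1 H each → 2
  1 × Br: no H
  1 × C: 3 H
  1 × C (aromatic): 1 H
  1 × C: no H
  1 × I: no H
  Total hydrogens = 6.
Molecular formula: C6H6BrIN2S2

C6H6BrIN2S2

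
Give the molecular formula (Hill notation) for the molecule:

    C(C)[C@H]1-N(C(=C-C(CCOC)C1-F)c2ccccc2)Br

Heavy atoms from the SMILES: 1 Br, 16 C, 1 F, 1 N, 1 O.
Implicit hydrogens by atom environment:
  5 × C (aromatic): 1 H each → 5
  4 × C: 1 H each → 4
  3 × C: 2 H each → 6
  2 × C: 3 H each → 6
  1 × Br: no H
  1 × C: no H
  1 × C (aromatic): no H
  1 × F: no H
  1 × N: no H
  1 × O: no H
  Total hydrogens = 21.
Molecular formula: C16H21BrFNO

C16H21BrFNO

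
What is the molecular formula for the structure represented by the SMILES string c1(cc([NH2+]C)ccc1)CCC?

C10H16N+

Heavy atoms from the SMILES: 10 C, 1 N.
Implicit hydrogens by atom environment:
  4 × C (aromatic): 1 H each → 4
  2 × C: 3 H each → 6
  2 × C: 2 H each → 4
  2 × C (aromatic): no H
  1 × N (charge +1): 2 H
  Total hydrogens = 16.
Net charge +1.
Molecular formula: C10H16N+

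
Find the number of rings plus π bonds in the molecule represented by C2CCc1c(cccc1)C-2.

5

Molecular formula from the SMILES: C10H12.
DoU = (2C + 2 + N − H − X)/2 = (2·10 + 2 + 0 − 12 − 0)/2 = 10/2 = 5.
(Structurally: 2 ring(s) + 3 π bond(s) = 5.)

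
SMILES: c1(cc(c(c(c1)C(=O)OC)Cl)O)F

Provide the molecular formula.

Heavy atoms from the SMILES: 8 C, 1 Cl, 1 F, 3 O.
Implicit hydrogens by atom environment:
  4 × C (aromatic): no H
  2 × C (aromatic): 1 H each → 2
  2 × O: no H
  1 × C: 3 H
  1 × C: no H
  1 × Cl: no H
  1 × F: no H
  1 × O: 1 H
  Total hydrogens = 6.
Molecular formula: C8H6ClFO3

C8H6ClFO3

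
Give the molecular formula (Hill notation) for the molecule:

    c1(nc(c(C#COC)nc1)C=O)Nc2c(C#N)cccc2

Heavy atoms from the SMILES: 15 C, 4 N, 2 O.
Implicit hydrogens by atom environment:
  5 × C (aromatic): 1 H each → 5
  5 × C (aromatic): no H
  3 × C: no H
  2 × N (aromatic): no H
  2 × O: no H
  1 × C: 3 H
  1 × C: 1 H
  1 × N: 1 H
  1 × N: no H
  Total hydrogens = 10.
Molecular formula: C15H10N4O2

C15H10N4O2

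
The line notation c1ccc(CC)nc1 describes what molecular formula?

Heavy atoms from the SMILES: 7 C, 1 N.
Implicit hydrogens by atom environment:
  4 × C (aromatic): 1 H each → 4
  1 × C: 3 H
  1 × C: 2 H
  1 × C (aromatic): no H
  1 × N (aromatic): no H
  Total hydrogens = 9.
Molecular formula: C7H9N

C7H9N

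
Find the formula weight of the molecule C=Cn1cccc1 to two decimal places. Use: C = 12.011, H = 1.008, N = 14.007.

93.13

Molecular formula: C6H7N.
M = 6×12.011 + 7×1.008 + 1×14.007 = 93.13 g/mol.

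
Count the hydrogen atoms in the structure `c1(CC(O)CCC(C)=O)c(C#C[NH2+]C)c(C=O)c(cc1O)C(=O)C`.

22

Hydrogens are implicit in SMILES; fill each atom to its normal valence:
  5 × C (aromatic): no H
  4 × C: no H
  3 × C: 3 H each → 9
  3 × C: 2 H each → 6
  3 × O: no H
  2 × C: 1 H each → 2
  2 × O: 1 H each → 2
  1 × C (aromatic): 1 H
  1 × N (charge +1): 2 H
  Total hydrogens = 22.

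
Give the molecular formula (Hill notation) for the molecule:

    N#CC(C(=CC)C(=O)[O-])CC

C8H10NO2-

Heavy atoms from the SMILES: 8 C, 1 N, 2 O.
Implicit hydrogens by atom environment:
  3 × C: no H
  2 × C: 3 H each → 6
  2 × C: 1 H each → 2
  1 × C: 2 H
  1 × N: no H
  1 × O: no H
  1 × O (charge -1): no H
  Total hydrogens = 10.
Net charge -1.
Molecular formula: C8H10NO2-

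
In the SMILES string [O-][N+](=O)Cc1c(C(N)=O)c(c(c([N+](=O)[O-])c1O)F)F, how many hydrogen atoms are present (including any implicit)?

5

Hydrogens are implicit in SMILES; fill each atom to its normal valence:
  6 × C (aromatic): no H
  3 × O: no H
  2 × F: no H
  2 × N (charge +1): no H
  2 × O (charge -1): no H
  1 × C: 2 H
  1 × C: no H
  1 × N: 2 H
  1 × O: 1 H
  Total hydrogens = 5.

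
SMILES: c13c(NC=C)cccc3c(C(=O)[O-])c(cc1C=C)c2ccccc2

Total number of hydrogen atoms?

Hydrogens are implicit in SMILES; fill each atom to its normal valence:
  9 × C (aromatic): 1 H each → 9
  7 × C (aromatic): no H
  2 × C: 2 H each → 4
  2 × C: 1 H each → 2
  1 × C: no H
  1 × N: 1 H
  1 × O: no H
  1 × O (charge -1): no H
  Total hydrogens = 16.

16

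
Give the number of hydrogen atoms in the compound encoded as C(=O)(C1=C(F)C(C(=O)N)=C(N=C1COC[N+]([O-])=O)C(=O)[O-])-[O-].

Hydrogens are implicit in SMILES; fill each atom to its normal valence:
  5 × C (aromatic): no H
  5 × O: no H
  3 × C: no H
  3 × O (charge -1): no H
  2 × C: 2 H each → 4
  1 × F: no H
  1 × N: 2 H
  1 × N (aromatic): no H
  1 × N (charge +1): no H
  Total hydrogens = 6.

6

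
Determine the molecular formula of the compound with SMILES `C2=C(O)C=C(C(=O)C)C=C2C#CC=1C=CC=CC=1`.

C16H12O2

Heavy atoms from the SMILES: 16 C, 2 O.
Implicit hydrogens by atom environment:
  8 × C (aromatic): 1 H each → 8
  4 × C (aromatic): no H
  3 × C: no H
  1 × C: 3 H
  1 × O: 1 H
  1 × O: no H
  Total hydrogens = 12.
Molecular formula: C16H12O2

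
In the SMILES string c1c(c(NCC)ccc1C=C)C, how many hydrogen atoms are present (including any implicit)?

15

Hydrogens are implicit in SMILES; fill each atom to its normal valence:
  3 × C (aromatic): 1 H each → 3
  3 × C (aromatic): no H
  2 × C: 3 H each → 6
  2 × C: 2 H each → 4
  1 × C: 1 H
  1 × N: 1 H
  Total hydrogens = 15.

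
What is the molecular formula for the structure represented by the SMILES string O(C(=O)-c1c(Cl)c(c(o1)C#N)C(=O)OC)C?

Heavy atoms from the SMILES: 9 C, 1 Cl, 1 N, 5 O.
Implicit hydrogens by atom environment:
  4 × C (aromatic): no H
  4 × O: no H
  3 × C: no H
  2 × C: 3 H each → 6
  1 × Cl: no H
  1 × N: no H
  1 × O (aromatic): no H
  Total hydrogens = 6.
Molecular formula: C9H6ClNO5

C9H6ClNO5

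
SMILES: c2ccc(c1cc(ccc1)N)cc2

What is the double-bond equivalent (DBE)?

8

Molecular formula from the SMILES: C12H11N.
DoU = (2C + 2 + N − H − X)/2 = (2·12 + 2 + 1 − 11 − 0)/2 = 16/2 = 8.
(Structurally: 2 ring(s) + 6 π bond(s) = 8.)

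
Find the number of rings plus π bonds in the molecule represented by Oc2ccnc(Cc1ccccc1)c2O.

8

Molecular formula from the SMILES: C12H11NO2.
DoU = (2C + 2 + N − H − X)/2 = (2·12 + 2 + 1 − 11 − 0)/2 = 16/2 = 8.
(Structurally: 2 ring(s) + 6 π bond(s) = 8.)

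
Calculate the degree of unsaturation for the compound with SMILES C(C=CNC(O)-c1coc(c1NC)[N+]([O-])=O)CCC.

Molecular formula from the SMILES: C12H19N3O4.
DoU = (2C + 2 + N − H − X)/2 = (2·12 + 2 + 3 − 19 − 0)/2 = 10/2 = 5.
(Structurally: 1 ring(s) + 4 π bond(s) = 5.)

5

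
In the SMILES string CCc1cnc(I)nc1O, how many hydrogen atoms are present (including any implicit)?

7

Hydrogens are implicit in SMILES; fill each atom to its normal valence:
  3 × C (aromatic): no H
  2 × N (aromatic): no H
  1 × C: 3 H
  1 × C: 2 H
  1 × C (aromatic): 1 H
  1 × I: no H
  1 × O: 1 H
  Total hydrogens = 7.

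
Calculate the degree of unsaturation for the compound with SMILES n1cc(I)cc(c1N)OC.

4

Molecular formula from the SMILES: C6H7IN2O.
DoU = (2C + 2 + N − H − X)/2 = (2·6 + 2 + 2 − 7 − 1)/2 = 8/2 = 4.
(Structurally: 1 ring(s) + 3 π bond(s) = 4.)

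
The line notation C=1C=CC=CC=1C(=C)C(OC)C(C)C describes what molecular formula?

Heavy atoms from the SMILES: 13 C, 1 O.
Implicit hydrogens by atom environment:
  5 × C (aromatic): 1 H each → 5
  3 × C: 3 H each → 9
  2 × C: 1 H each → 2
  1 × C: 2 H
  1 × C: no H
  1 × C (aromatic): no H
  1 × O: no H
  Total hydrogens = 18.
Molecular formula: C13H18O

C13H18O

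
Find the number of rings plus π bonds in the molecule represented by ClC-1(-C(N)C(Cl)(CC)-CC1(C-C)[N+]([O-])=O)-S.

Molecular formula from the SMILES: C9H16Cl2N2O2S.
DoU = (2C + 2 + N − H − X)/2 = (2·9 + 2 + 2 − 16 − 2)/2 = 4/2 = 2.
(Structurally: 1 ring(s) + 1 π bond(s) = 2.)

2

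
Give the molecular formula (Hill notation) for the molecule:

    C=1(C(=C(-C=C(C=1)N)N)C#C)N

Heavy atoms from the SMILES: 8 C, 3 N.
Implicit hydrogens by atom environment:
  4 × C (aromatic): no H
  3 × N: 2 H each → 6
  2 × C (aromatic): 1 H each → 2
  1 × C: 1 H
  1 × C: no H
  Total hydrogens = 9.
Molecular formula: C8H9N3

C8H9N3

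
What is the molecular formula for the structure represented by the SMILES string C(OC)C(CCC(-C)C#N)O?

Heavy atoms from the SMILES: 8 C, 1 N, 2 O.
Implicit hydrogens by atom environment:
  3 × C: 2 H each → 6
  2 × C: 3 H each → 6
  2 × C: 1 H each → 2
  1 × C: no H
  1 × N: no H
  1 × O: 1 H
  1 × O: no H
  Total hydrogens = 15.
Molecular formula: C8H15NO2

C8H15NO2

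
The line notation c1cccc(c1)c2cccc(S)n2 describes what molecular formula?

Heavy atoms from the SMILES: 11 C, 1 N, 1 S.
Implicit hydrogens by atom environment:
  8 × C (aromatic): 1 H each → 8
  3 × C (aromatic): no H
  1 × N (aromatic): no H
  1 × S: 1 H
  Total hydrogens = 9.
Molecular formula: C11H9NS

C11H9NS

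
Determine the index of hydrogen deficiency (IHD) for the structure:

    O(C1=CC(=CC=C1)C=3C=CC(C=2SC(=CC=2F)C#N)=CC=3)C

Molecular formula from the SMILES: C18H12FNOS.
DoU = (2C + 2 + N − H − X)/2 = (2·18 + 2 + 1 − 12 − 1)/2 = 26/2 = 13.
(Structurally: 3 ring(s) + 10 π bond(s) = 13.)

13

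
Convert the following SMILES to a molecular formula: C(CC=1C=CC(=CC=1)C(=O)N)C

Heavy atoms from the SMILES: 10 C, 1 N, 1 O.
Implicit hydrogens by atom environment:
  4 × C (aromatic): 1 H each → 4
  2 × C: 2 H each → 4
  2 × C (aromatic): no H
  1 × C: 3 H
  1 × C: no H
  1 × N: 2 H
  1 × O: no H
  Total hydrogens = 13.
Molecular formula: C10H13NO

C10H13NO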